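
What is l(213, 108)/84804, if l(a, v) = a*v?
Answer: 1917/7067 ≈ 0.27126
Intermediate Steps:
l(213, 108)/84804 = (213*108)/84804 = 23004*(1/84804) = 1917/7067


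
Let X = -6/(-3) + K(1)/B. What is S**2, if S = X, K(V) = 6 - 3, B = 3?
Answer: 9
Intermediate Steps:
K(V) = 3
X = 3 (X = -6/(-3) + 3/3 = -6*(-1/3) + 3*(1/3) = 2 + 1 = 3)
S = 3
S**2 = 3**2 = 9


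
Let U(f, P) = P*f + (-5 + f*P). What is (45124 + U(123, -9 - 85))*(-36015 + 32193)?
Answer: -84064890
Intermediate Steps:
U(f, P) = -5 + 2*P*f (U(f, P) = P*f + (-5 + P*f) = -5 + 2*P*f)
(45124 + U(123, -9 - 85))*(-36015 + 32193) = (45124 + (-5 + 2*(-9 - 85)*123))*(-36015 + 32193) = (45124 + (-5 + 2*(-94)*123))*(-3822) = (45124 + (-5 - 23124))*(-3822) = (45124 - 23129)*(-3822) = 21995*(-3822) = -84064890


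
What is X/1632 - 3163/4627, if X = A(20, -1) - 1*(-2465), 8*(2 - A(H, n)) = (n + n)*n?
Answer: 8335515/10068352 ≈ 0.82789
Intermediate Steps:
A(H, n) = 2 - n²/4 (A(H, n) = 2 - (n + n)*n/8 = 2 - 2*n*n/8 = 2 - n²/4)
X = 9867/4 (X = (2 - ¼*(-1)²) - 1*(-2465) = (2 - ¼*1) + 2465 = (2 - ¼) + 2465 = 7/4 + 2465 = 9867/4 ≈ 2466.8)
X/1632 - 3163/4627 = (9867/4)/1632 - 3163/4627 = (9867/4)*(1/1632) - 3163*1/4627 = 3289/2176 - 3163/4627 = 8335515/10068352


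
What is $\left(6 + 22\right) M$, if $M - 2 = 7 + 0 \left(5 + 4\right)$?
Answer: $252$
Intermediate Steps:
$M = 9$ ($M = 2 + \left(7 + 0 \left(5 + 4\right)\right) = 2 + \left(7 + 0 \cdot 9\right) = 2 + \left(7 + 0\right) = 2 + 7 = 9$)
$\left(6 + 22\right) M = \left(6 + 22\right) 9 = 28 \cdot 9 = 252$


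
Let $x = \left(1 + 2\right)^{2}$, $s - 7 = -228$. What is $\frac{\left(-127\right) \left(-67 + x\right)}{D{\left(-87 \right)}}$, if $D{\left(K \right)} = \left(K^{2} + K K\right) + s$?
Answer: $\frac{7366}{14917} \approx 0.4938$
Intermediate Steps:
$s = -221$ ($s = 7 - 228 = -221$)
$D{\left(K \right)} = -221 + 2 K^{2}$ ($D{\left(K \right)} = \left(K^{2} + K K\right) - 221 = \left(K^{2} + K^{2}\right) - 221 = 2 K^{2} - 221 = -221 + 2 K^{2}$)
$x = 9$ ($x = 3^{2} = 9$)
$\frac{\left(-127\right) \left(-67 + x\right)}{D{\left(-87 \right)}} = \frac{\left(-127\right) \left(-67 + 9\right)}{-221 + 2 \left(-87\right)^{2}} = \frac{\left(-127\right) \left(-58\right)}{-221 + 2 \cdot 7569} = \frac{7366}{-221 + 15138} = \frac{7366}{14917}$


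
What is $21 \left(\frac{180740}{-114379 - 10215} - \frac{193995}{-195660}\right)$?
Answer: $- \frac{2611694253}{270867356} \approx -9.642$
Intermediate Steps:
$21 \left(\frac{180740}{-114379 - 10215} - \frac{193995}{-195660}\right) = 21 \left(\frac{180740}{-114379 - 10215} - - \frac{4311}{4348}\right) = 21 \left(\frac{180740}{-124594} + \frac{4311}{4348}\right) = 21 \left(180740 \left(- \frac{1}{124594}\right) + \frac{4311}{4348}\right) = 21 \left(- \frac{90370}{62297} + \frac{4311}{4348}\right) = 21 \left(- \frac{124366393}{270867356}\right) = - \frac{2611694253}{270867356}$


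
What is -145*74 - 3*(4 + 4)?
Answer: -10754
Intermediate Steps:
-145*74 - 3*(4 + 4) = -10730 - 3*8 = -10730 - 24 = -10754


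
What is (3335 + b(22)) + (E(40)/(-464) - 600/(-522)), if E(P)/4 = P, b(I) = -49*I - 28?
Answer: 193993/87 ≈ 2229.8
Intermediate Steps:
b(I) = -28 - 49*I
E(P) = 4*P
(3335 + b(22)) + (E(40)/(-464) - 600/(-522)) = (3335 + (-28 - 49*22)) + ((4*40)/(-464) - 600/(-522)) = (3335 + (-28 - 1078)) + (160*(-1/464) - 600*(-1/522)) = (3335 - 1106) + (-10/29 + 100/87) = 2229 + 70/87 = 193993/87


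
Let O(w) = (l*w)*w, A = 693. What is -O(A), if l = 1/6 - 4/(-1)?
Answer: -4002075/2 ≈ -2.0010e+6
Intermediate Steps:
l = 25/6 (l = 1*(⅙) - 4*(-1) = ⅙ + 4 = 25/6 ≈ 4.1667)
O(w) = 25*w²/6 (O(w) = (25*w/6)*w = 25*w²/6)
-O(A) = -25*693²/6 = -25*480249/6 = -1*4002075/2 = -4002075/2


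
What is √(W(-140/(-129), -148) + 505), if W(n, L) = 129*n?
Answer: √645 ≈ 25.397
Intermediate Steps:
√(W(-140/(-129), -148) + 505) = √(129*(-140/(-129)) + 505) = √(129*(-140*(-1/129)) + 505) = √(129*(140/129) + 505) = √(140 + 505) = √645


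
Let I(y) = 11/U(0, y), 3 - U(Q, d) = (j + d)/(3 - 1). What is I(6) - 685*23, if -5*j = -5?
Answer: -15777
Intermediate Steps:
j = 1 (j = -⅕*(-5) = 1)
U(Q, d) = 5/2 - d/2 (U(Q, d) = 3 - (1 + d)/(3 - 1) = 3 - (1 + d)/2 = 3 - (½ + d/2) = 3 + (-½ - d/2) = 5/2 - d/2)
I(y) = 11/(5/2 - y/2)
I(6) - 685*23 = -22/(-5 + 6) - 685*23 = -22/1 - 137*115 = -22*1 - 15755 = -22 - 15755 = -15777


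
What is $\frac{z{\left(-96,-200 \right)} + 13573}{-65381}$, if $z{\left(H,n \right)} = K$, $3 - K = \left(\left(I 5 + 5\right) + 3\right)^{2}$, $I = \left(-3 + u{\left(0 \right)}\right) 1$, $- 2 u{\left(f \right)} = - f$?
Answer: $- \frac{13527}{65381} \approx -0.20689$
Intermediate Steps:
$u{\left(f \right)} = \frac{f}{2}$ ($u{\left(f \right)} = - \frac{\left(-1\right) f}{2} = \frac{f}{2}$)
$I = -3$ ($I = \left(-3 + \frac{1}{2} \cdot 0\right) 1 = \left(-3 + 0\right) 1 = \left(-3\right) 1 = -3$)
$K = -46$ ($K = 3 - \left(\left(\left(-3\right) 5 + 5\right) + 3\right)^{2} = 3 - \left(\left(-15 + 5\right) + 3\right)^{2} = 3 - \left(-10 + 3\right)^{2} = 3 - \left(-7\right)^{2} = 3 - 49 = -46$)
$z{\left(H,n \right)} = -46$
$\frac{z{\left(-96,-200 \right)} + 13573}{-65381} = \frac{-46 + 13573}{-65381} = 13527 \left(- \frac{1}{65381}\right) = - \frac{13527}{65381}$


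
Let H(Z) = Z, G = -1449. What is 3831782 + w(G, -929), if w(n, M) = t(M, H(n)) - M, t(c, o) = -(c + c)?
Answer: 3834569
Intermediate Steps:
t(c, o) = -2*c
w(n, M) = -3*M (w(n, M) = -2*M - M = -3*M)
3831782 + w(G, -929) = 3831782 - 3*(-929) = 3831782 + 2787 = 3834569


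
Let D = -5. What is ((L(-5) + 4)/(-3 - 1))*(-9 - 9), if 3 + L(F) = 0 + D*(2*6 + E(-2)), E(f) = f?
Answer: -441/2 ≈ -220.50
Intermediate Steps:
L(F) = -53 (L(F) = -3 + (0 - 5*(2*6 - 2)) = -3 + (0 - 5*(12 - 2)) = -3 + (0 - 5*10) = -3 + (0 - 50) = -3 - 50 = -53)
((L(-5) + 4)/(-3 - 1))*(-9 - 9) = ((-53 + 4)/(-3 - 1))*(-9 - 9) = -49/(-4)*(-18) = -49*(-1/4)*(-18) = (49/4)*(-18) = -441/2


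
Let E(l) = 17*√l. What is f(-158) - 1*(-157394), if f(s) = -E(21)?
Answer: 157394 - 17*√21 ≈ 1.5732e+5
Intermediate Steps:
f(s) = -17*√21
f(-158) - 1*(-157394) = -17*√21 - 1*(-157394) = -17*√21 + 157394 = 157394 - 17*√21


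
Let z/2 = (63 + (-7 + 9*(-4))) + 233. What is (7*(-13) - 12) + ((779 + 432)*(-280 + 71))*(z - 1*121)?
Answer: -97443218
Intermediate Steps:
z = 506 (z = 2*((63 + (-7 + 9*(-4))) + 233) = 2*((63 + (-7 - 36)) + 233) = 2*((63 - 43) + 233) = 2*(20 + 233) = 2*253 = 506)
(7*(-13) - 12) + ((779 + 432)*(-280 + 71))*(z - 1*121) = (7*(-13) - 12) + ((779 + 432)*(-280 + 71))*(506 - 1*121) = (-91 - 12) + (1211*(-209))*(506 - 121) = -103 - 253099*385 = -103 - 97443115 = -97443218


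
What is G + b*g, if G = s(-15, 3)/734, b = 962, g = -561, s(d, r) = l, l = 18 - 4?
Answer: -198063287/367 ≈ -5.3968e+5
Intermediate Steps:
l = 14
s(d, r) = 14
G = 7/367 (G = 14/734 = 14*(1/734) = 7/367 ≈ 0.019074)
G + b*g = 7/367 + 962*(-561) = 7/367 - 539682 = -198063287/367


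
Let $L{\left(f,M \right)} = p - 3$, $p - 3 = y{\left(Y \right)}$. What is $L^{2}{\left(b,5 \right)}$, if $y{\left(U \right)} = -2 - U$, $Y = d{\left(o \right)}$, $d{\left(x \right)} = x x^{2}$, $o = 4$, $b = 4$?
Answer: $4356$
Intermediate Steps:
$d{\left(x \right)} = x^{3}$
$Y = 64$ ($Y = 4^{3} = 64$)
$p = -63$ ($p = 3 - 66 = -63$)
$L{\left(f,M \right)} = -66$ ($L{\left(f,M \right)} = -63 - 3 = -66$)
$L^{2}{\left(b,5 \right)} = \left(-66\right)^{2} = 4356$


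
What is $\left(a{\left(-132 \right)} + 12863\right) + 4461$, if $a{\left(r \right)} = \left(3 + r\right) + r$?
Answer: $17063$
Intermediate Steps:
$a{\left(r \right)} = 3 + 2 r$
$\left(a{\left(-132 \right)} + 12863\right) + 4461 = \left(\left(3 + 2 \left(-132\right)\right) + 12863\right) + 4461 = \left(\left(3 - 264\right) + 12863\right) + 4461 = \left(-261 + 12863\right) + 4461 = 12602 + 4461 = 17063$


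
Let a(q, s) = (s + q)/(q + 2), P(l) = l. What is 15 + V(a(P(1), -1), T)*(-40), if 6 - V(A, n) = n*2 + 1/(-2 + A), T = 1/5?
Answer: -229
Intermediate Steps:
a(q, s) = (q + s)/(2 + q)
T = ⅕ ≈ 0.20000
V(A, n) = 6 - 1/(-2 + A) - 2*n (V(A, n) = 6 - (n*2 + 1/(-2 + A)) = 6 - (2*n + 1/(-2 + A)) = 6 - (1/(-2 + A) + 2*n) = 6 + (-1/(-2 + A) - 2*n) = 6 - 1/(-2 + A) - 2*n)
15 + V(a(P(1), -1), T)*(-40) = 15 + ((-13 + 4*(⅕) + 6*((1 - 1)/(2 + 1)) - 2*(1 - 1)/(2 + 1)*⅕)/(-2 + (1 - 1)/(2 + 1)))*(-40) = 15 + ((-13 + ⅘ + 6*(0/3) - 2*0/3*⅕)/(-2 + 0/3))*(-40) = 15 + ((-13 + ⅘ + 6*((⅓)*0) - 2*(⅓)*0*⅕)/(-2 + (⅓)*0))*(-40) = 15 + ((-13 + ⅘ + 6*0 - 2*0*⅕)/(-2 + 0))*(-40) = 15 + ((-13 + ⅘ + 0 + 0)/(-2))*(-40) = 15 - ½*(-61/5)*(-40) = 15 + (61/10)*(-40) = 15 - 244 = -229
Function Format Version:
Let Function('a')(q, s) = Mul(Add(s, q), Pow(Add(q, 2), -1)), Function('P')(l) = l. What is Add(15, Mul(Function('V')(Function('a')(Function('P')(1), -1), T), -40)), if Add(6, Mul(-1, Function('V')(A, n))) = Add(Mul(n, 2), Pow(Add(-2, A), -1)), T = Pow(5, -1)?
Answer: -229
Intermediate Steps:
Function('a')(q, s) = Mul(Pow(Add(2, q), -1), Add(q, s)) (Function('a')(q, s) = Mul(Add(q, s), Pow(Add(2, q), -1)) = Mul(Pow(Add(2, q), -1), Add(q, s)))
T = Rational(1, 5) ≈ 0.20000
Function('V')(A, n) = Add(6, Mul(-1, Pow(Add(-2, A), -1)), Mul(-2, n)) (Function('V')(A, n) = Add(6, Mul(-1, Add(Mul(n, 2), Pow(Add(-2, A), -1)))) = Add(6, Mul(-1, Add(Mul(2, n), Pow(Add(-2, A), -1)))) = Add(6, Mul(-1, Add(Pow(Add(-2, A), -1), Mul(2, n)))) = Add(6, Add(Mul(-1, Pow(Add(-2, A), -1)), Mul(-2, n))) = Add(6, Mul(-1, Pow(Add(-2, A), -1)), Mul(-2, n)))
Add(15, Mul(Function('V')(Function('a')(Function('P')(1), -1), T), -40)) = Add(15, Mul(Mul(Pow(Add(-2, Mul(Pow(Add(2, 1), -1), Add(1, -1))), -1), Add(-13, Mul(4, Rational(1, 5)), Mul(6, Mul(Pow(Add(2, 1), -1), Add(1, -1))), Mul(-2, Mul(Pow(Add(2, 1), -1), Add(1, -1)), Rational(1, 5)))), -40)) = Add(15, Mul(Mul(Pow(Add(-2, Mul(Pow(3, -1), 0)), -1), Add(-13, Rational(4, 5), Mul(6, Mul(Pow(3, -1), 0)), Mul(-2, Mul(Pow(3, -1), 0), Rational(1, 5)))), -40)) = Add(15, Mul(Mul(Pow(Add(-2, Mul(Rational(1, 3), 0)), -1), Add(-13, Rational(4, 5), Mul(6, Mul(Rational(1, 3), 0)), Mul(-2, Mul(Rational(1, 3), 0), Rational(1, 5)))), -40)) = Add(15, Mul(Mul(Pow(Add(-2, 0), -1), Add(-13, Rational(4, 5), Mul(6, 0), Mul(-2, 0, Rational(1, 5)))), -40)) = Add(15, Mul(Mul(Pow(-2, -1), Add(-13, Rational(4, 5), 0, 0)), -40)) = Add(15, Mul(Mul(Rational(-1, 2), Rational(-61, 5)), -40)) = Add(15, Mul(Rational(61, 10), -40)) = Add(15, -244) = -229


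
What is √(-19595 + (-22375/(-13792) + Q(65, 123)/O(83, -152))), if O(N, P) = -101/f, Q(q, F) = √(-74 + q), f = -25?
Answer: √(-2376219589693630 + 90056932800*I)/348248 ≈ 0.0026525 + 139.98*I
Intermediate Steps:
O(N, P) = 101/25 (O(N, P) = -101/(-25) = -101*(-1/25) = 101/25)
√(-19595 + (-22375/(-13792) + Q(65, 123)/O(83, -152))) = √(-19595 + (-22375/(-13792) + √(-74 + 65)/(101/25))) = √(-19595 + (-22375*(-1/13792) + √(-9)*(25/101))) = √(-19595 + (22375/13792 + (3*I)*(25/101))) = √(-19595 + (22375/13792 + 75*I/101)) = √(-270231865/13792 + 75*I/101)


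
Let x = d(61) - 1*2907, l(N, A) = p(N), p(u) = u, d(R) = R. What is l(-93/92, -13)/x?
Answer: 93/261832 ≈ 0.00035519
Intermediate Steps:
l(N, A) = N
x = -2846 (x = 61 - 1*2907 = 61 - 2907 = -2846)
l(-93/92, -13)/x = -93/92/(-2846) = -93*1/92*(-1/2846) = -93/92*(-1/2846) = 93/261832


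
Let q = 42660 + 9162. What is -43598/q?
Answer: -21799/25911 ≈ -0.84130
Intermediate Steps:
q = 51822
-43598/q = -43598/51822 = -43598*1/51822 = -21799/25911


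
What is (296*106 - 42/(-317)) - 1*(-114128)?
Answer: 46124810/317 ≈ 1.4550e+5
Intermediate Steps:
(296*106 - 42/(-317)) - 1*(-114128) = (31376 - 42*(-1/317)) + 114128 = (31376 + 42/317) + 114128 = 9946234/317 + 114128 = 46124810/317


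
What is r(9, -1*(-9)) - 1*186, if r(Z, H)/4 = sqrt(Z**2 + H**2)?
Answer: -186 + 36*sqrt(2) ≈ -135.09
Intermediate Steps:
r(Z, H) = 4*sqrt(H**2 + Z**2) (r(Z, H) = 4*sqrt(Z**2 + H**2) = 4*sqrt(H**2 + Z**2))
r(9, -1*(-9)) - 1*186 = 4*sqrt((-1*(-9))**2 + 9**2) - 1*186 = 4*sqrt(9**2 + 81) - 186 = 4*sqrt(81 + 81) - 186 = 4*sqrt(162) - 186 = 4*(9*sqrt(2)) - 186 = 36*sqrt(2) - 186 = -186 + 36*sqrt(2)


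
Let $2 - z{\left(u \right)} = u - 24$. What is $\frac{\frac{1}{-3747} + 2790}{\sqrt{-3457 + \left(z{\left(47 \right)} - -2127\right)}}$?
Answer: $- \frac{1493447 i \sqrt{1351}}{723171} \approx - 75.906 i$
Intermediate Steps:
$z{\left(u \right)} = 26 - u$ ($z{\left(u \right)} = 2 - \left(u - 24\right) = 2 - \left(-24 + u\right) = 26 - u$)
$\frac{\frac{1}{-3747} + 2790}{\sqrt{-3457 + \left(z{\left(47 \right)} - -2127\right)}} = \frac{\frac{1}{-3747} + 2790}{\sqrt{-3457 + \left(\left(26 - 47\right) - -2127\right)}} = \frac{- \frac{1}{3747} + 2790}{\sqrt{-3457 + \left(\left(26 - 47\right) + 2127\right)}} = \frac{10454129}{3747 \sqrt{-3457 + \left(-21 + 2127\right)}} = \frac{10454129}{3747 \sqrt{-3457 + 2106}} = \frac{10454129}{3747 \sqrt{-1351}} = \frac{10454129}{3747 i \sqrt{1351}} = \frac{10454129 \left(- \frac{i \sqrt{1351}}{1351}\right)}{3747} = - \frac{1493447 i \sqrt{1351}}{723171}$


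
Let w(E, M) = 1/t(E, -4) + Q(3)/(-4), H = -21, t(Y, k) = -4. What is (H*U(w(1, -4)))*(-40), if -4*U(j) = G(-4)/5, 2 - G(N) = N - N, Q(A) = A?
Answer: -84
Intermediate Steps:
G(N) = 2 (G(N) = 2 - (N - N) = 2 - 1*0 = 2 + 0 = 2)
w(E, M) = -1 (w(E, M) = 1/(-4) + 3/(-4) = 1*(-¼) + 3*(-¼) = -¼ - ¾ = -1)
U(j) = -⅒ (U(j) = -1/(2*5) = -¼*⅖ = -⅒)
(H*U(w(1, -4)))*(-40) = -21*(-⅒)*(-40) = (21/10)*(-40) = -84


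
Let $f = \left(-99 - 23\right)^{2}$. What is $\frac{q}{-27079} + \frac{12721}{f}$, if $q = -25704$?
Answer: $\frac{727050295}{403043836} \approx 1.8039$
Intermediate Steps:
$f = 14884$ ($f = \left(-122\right)^{2} = 14884$)
$\frac{q}{-27079} + \frac{12721}{f} = - \frac{25704}{-27079} + \frac{12721}{14884} = \left(-25704\right) \left(- \frac{1}{27079}\right) + 12721 \cdot \frac{1}{14884} = \frac{25704}{27079} + \frac{12721}{14884} = \frac{727050295}{403043836}$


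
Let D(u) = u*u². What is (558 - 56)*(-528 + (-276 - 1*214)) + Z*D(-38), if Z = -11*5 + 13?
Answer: 1793588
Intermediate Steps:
D(u) = u³
Z = -42 (Z = -55 + 13 = -42)
(558 - 56)*(-528 + (-276 - 1*214)) + Z*D(-38) = (558 - 56)*(-528 + (-276 - 1*214)) - 42*(-38)³ = 502*(-528 + (-276 - 214)) - 42*(-54872) = 502*(-528 - 490) + 2304624 = 502*(-1018) + 2304624 = -511036 + 2304624 = 1793588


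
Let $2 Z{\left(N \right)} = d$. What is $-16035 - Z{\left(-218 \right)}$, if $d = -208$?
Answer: $-15931$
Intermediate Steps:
$Z{\left(N \right)} = -104$ ($Z{\left(N \right)} = \frac{1}{2} \left(-208\right) = -104$)
$-16035 - Z{\left(-218 \right)} = -16035 - -104 = -16035 + 104 = -15931$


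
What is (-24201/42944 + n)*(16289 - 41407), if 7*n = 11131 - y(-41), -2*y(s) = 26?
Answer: -858315303673/21472 ≈ -3.9974e+7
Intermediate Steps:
y(s) = -13 (y(s) = -½*26 = -13)
n = 1592 (n = (11131 - 1*(-13))/7 = (11131 + 13)/7 = (⅐)*11144 = 1592)
(-24201/42944 + n)*(16289 - 41407) = (-24201/42944 + 1592)*(16289 - 41407) = (-24201*1/42944 + 1592)*(-25118) = (-24201/42944 + 1592)*(-25118) = (68342647/42944)*(-25118) = -858315303673/21472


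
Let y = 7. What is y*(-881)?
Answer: -6167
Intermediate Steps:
y*(-881) = 7*(-881) = -6167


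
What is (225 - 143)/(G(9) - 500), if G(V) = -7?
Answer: -82/507 ≈ -0.16174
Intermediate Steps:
(225 - 143)/(G(9) - 500) = (225 - 143)/(-7 - 500) = 82/(-507) = 82*(-1/507) = -82/507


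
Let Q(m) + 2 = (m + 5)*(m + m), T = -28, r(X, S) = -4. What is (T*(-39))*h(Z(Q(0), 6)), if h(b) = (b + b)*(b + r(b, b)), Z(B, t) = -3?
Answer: 45864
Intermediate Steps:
Q(m) = -2 + 2*m*(5 + m) (Q(m) = -2 + (m + 5)*(m + m) = -2 + (5 + m)*(2*m) = -2 + 2*m*(5 + m))
h(b) = 2*b*(-4 + b) (h(b) = (b + b)*(b - 4) = (2*b)*(-4 + b) = 2*b*(-4 + b))
(T*(-39))*h(Z(Q(0), 6)) = (-28*(-39))*(2*(-3)*(-4 - 3)) = 1092*(2*(-3)*(-7)) = 1092*42 = 45864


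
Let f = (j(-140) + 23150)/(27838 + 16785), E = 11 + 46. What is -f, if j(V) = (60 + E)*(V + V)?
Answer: 9610/44623 ≈ 0.21536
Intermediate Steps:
E = 57
j(V) = 234*V (j(V) = (60 + 57)*(V + V) = 117*(2*V) = 234*V)
f = -9610/44623 (f = (234*(-140) + 23150)/(27838 + 16785) = (-32760 + 23150)/44623 = -9610*1/44623 = -9610/44623 ≈ -0.21536)
-f = -1*(-9610/44623) = 9610/44623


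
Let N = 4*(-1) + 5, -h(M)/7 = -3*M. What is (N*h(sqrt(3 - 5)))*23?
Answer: 483*I*sqrt(2) ≈ 683.07*I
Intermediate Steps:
h(M) = 21*M (h(M) = -(-21)*M = 21*M)
N = 1 (N = -4 + 5 = 1)
(N*h(sqrt(3 - 5)))*23 = (1*(21*sqrt(3 - 5)))*23 = (1*(21*sqrt(-2)))*23 = (1*(21*(I*sqrt(2))))*23 = (1*(21*I*sqrt(2)))*23 = (21*I*sqrt(2))*23 = 483*I*sqrt(2)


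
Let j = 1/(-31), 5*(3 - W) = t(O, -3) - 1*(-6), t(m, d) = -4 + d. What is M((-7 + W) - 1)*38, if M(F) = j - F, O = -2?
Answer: 28082/155 ≈ 181.17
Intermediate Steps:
W = 16/5 (W = 3 - ((-4 - 3) - 1*(-6))/5 = 3 - (-7 + 6)/5 = 3 - 1/5*(-1) = 3 + 1/5 = 16/5 ≈ 3.2000)
j = -1/31 ≈ -0.032258
M(F) = -1/31 - F
M((-7 + W) - 1)*38 = (-1/31 - ((-7 + 16/5) - 1))*38 = (-1/31 - (-19/5 - 1))*38 = (-1/31 - 1*(-24/5))*38 = (-1/31 + 24/5)*38 = (739/155)*38 = 28082/155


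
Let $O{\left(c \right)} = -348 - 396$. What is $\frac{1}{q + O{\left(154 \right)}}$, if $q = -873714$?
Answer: $- \frac{1}{874458} \approx -1.1436 \cdot 10^{-6}$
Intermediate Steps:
$O{\left(c \right)} = -744$ ($O{\left(c \right)} = -348 - 396 = -744$)
$\frac{1}{q + O{\left(154 \right)}} = \frac{1}{-873714 - 744} = \frac{1}{-874458} = - \frac{1}{874458}$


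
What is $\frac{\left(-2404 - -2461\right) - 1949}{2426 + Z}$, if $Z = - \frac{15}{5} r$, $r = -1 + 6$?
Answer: $- \frac{1892}{2411} \approx -0.78474$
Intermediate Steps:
$r = 5$
$Z = -15$ ($Z = - \frac{15}{5} \cdot 5 = \left(-15\right) \frac{1}{5} \cdot 5 = \left(-3\right) 5 = -15$)
$\frac{\left(-2404 - -2461\right) - 1949}{2426 + Z} = \frac{\left(-2404 - -2461\right) - 1949}{2426 - 15} = \frac{\left(-2404 + 2461\right) - 1949}{2411} = \left(57 - 1949\right) \frac{1}{2411} = \left(-1892\right) \frac{1}{2411} = - \frac{1892}{2411}$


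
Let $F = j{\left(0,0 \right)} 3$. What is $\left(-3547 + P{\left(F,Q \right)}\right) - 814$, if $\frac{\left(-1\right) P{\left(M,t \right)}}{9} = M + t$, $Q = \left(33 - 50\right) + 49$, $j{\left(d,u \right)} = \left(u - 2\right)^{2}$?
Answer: $-4757$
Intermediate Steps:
$j{\left(d,u \right)} = \left(-2 + u\right)^{2}$
$Q = 32$ ($Q = -17 + 49 = 32$)
$F = 12$ ($F = \left(-2 + 0\right)^{2} \cdot 3 = \left(-2\right)^{2} \cdot 3 = 4 \cdot 3 = 12$)
$P{\left(M,t \right)} = - 9 M - 9 t$ ($P{\left(M,t \right)} = - 9 \left(M + t\right) = - 9 M - 9 t$)
$\left(-3547 + P{\left(F,Q \right)}\right) - 814 = \left(-3547 - 396\right) - 814 = -3943 - 814 = -4757$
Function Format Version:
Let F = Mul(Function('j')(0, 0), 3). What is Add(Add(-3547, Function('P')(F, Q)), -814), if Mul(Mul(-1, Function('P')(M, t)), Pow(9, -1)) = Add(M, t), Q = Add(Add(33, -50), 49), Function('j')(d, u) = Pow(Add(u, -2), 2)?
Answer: -4757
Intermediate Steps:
Function('j')(d, u) = Pow(Add(-2, u), 2)
Q = 32 (Q = Add(-17, 49) = 32)
F = 12 (F = Mul(Pow(Add(-2, 0), 2), 3) = Mul(Pow(-2, 2), 3) = Mul(4, 3) = 12)
Function('P')(M, t) = Add(Mul(-9, M), Mul(-9, t)) (Function('P')(M, t) = Mul(-9, Add(M, t)) = Add(Mul(-9, M), Mul(-9, t)))
Add(Add(-3547, Function('P')(F, Q)), -814) = Add(Add(-3547, Add(Mul(-9, 12), Mul(-9, 32))), -814) = Add(Add(-3547, Add(-108, -288)), -814) = Add(Add(-3547, -396), -814) = Add(-3943, -814) = -4757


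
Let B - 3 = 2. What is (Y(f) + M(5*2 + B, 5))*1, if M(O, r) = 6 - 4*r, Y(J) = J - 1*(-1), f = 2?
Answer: -11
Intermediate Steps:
B = 5 (B = 3 + 2 = 5)
Y(J) = 1 + J (Y(J) = J + 1 = 1 + J)
(Y(f) + M(5*2 + B, 5))*1 = ((1 + 2) + (6 - 4*5))*1 = (3 + (6 - 20))*1 = (3 - 14)*1 = -11*1 = -11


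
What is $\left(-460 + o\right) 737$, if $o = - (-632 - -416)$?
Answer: $-179828$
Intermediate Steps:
$o = 216$ ($o = - (-632 + 416) = \left(-1\right) \left(-216\right) = 216$)
$\left(-460 + o\right) 737 = \left(-460 + 216\right) 737 = \left(-244\right) 737 = -179828$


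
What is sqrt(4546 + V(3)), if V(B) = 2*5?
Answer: 2*sqrt(1139) ≈ 67.498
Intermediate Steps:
V(B) = 10
sqrt(4546 + V(3)) = sqrt(4546 + 10) = sqrt(4556) = 2*sqrt(1139)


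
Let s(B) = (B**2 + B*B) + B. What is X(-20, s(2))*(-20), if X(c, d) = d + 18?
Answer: -560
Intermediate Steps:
s(B) = B + 2*B**2 (s(B) = (B**2 + B**2) + B = 2*B**2 + B = B + 2*B**2)
X(c, d) = 18 + d
X(-20, s(2))*(-20) = (18 + 2*(1 + 2*2))*(-20) = (18 + 2*(1 + 4))*(-20) = (18 + 2*5)*(-20) = (18 + 10)*(-20) = 28*(-20) = -560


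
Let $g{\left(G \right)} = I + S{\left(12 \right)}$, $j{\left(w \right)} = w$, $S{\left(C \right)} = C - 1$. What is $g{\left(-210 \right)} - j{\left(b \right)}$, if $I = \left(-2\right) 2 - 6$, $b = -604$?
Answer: $605$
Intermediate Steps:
$S{\left(C \right)} = -1 + C$
$I = -10$ ($I = -4 - 6 = -10$)
$g{\left(G \right)} = 1$ ($g{\left(G \right)} = -10 + \left(-1 + 12\right) = -10 + 11 = 1$)
$g{\left(-210 \right)} - j{\left(b \right)} = 1 - -604 = 1 + 604 = 605$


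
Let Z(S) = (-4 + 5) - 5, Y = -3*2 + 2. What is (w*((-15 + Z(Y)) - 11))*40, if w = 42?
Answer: -50400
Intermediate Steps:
Y = -4 (Y = -6 + 2 = -4)
Z(S) = -4 (Z(S) = 1 - 5 = -4)
(w*((-15 + Z(Y)) - 11))*40 = (42*((-15 - 4) - 11))*40 = (42*(-19 - 11))*40 = (42*(-30))*40 = -1260*40 = -50400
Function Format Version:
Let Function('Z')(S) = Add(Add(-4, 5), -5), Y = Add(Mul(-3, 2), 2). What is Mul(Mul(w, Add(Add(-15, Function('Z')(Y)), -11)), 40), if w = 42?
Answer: -50400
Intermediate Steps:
Y = -4 (Y = Add(-6, 2) = -4)
Function('Z')(S) = -4 (Function('Z')(S) = Add(1, -5) = -4)
Mul(Mul(w, Add(Add(-15, Function('Z')(Y)), -11)), 40) = Mul(Mul(42, Add(Add(-15, -4), -11)), 40) = Mul(Mul(42, Add(-19, -11)), 40) = Mul(Mul(42, -30), 40) = Mul(-1260, 40) = -50400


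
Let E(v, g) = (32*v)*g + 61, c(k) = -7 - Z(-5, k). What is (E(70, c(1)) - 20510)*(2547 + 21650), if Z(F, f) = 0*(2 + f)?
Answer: -874213413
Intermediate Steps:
Z(F, f) = 0
c(k) = -7 (c(k) = -7 - 1*0 = -7 + 0 = -7)
E(v, g) = 61 + 32*g*v (E(v, g) = 32*g*v + 61 = 61 + 32*g*v)
(E(70, c(1)) - 20510)*(2547 + 21650) = ((61 + 32*(-7)*70) - 20510)*(2547 + 21650) = ((61 - 15680) - 20510)*24197 = (-15619 - 20510)*24197 = -36129*24197 = -874213413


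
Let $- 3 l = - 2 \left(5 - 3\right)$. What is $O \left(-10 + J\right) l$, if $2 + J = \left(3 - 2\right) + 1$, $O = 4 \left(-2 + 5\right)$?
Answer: $-160$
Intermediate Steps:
$O = 12$ ($O = 4 \cdot 3 = 12$)
$J = 0$ ($J = -2 + \left(\left(3 - 2\right) + 1\right) = -2 + \left(1 + 1\right) = -2 + 2 = 0$)
$l = \frac{4}{3}$ ($l = - \frac{\left(-2\right) \left(5 - 3\right)}{3} = - \frac{\left(-2\right) 2}{3} = \left(- \frac{1}{3}\right) \left(-4\right) = \frac{4}{3} \approx 1.3333$)
$O \left(-10 + J\right) l = 12 \left(-10 + 0\right) \frac{4}{3} = 12 \left(\left(-10\right) \frac{4}{3}\right) = 12 \left(- \frac{40}{3}\right) = -160$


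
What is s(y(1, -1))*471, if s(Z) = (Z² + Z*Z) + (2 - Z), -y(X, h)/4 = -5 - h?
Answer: 234558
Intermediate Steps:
y(X, h) = 20 + 4*h (y(X, h) = -4*(-5 - h) = 20 + 4*h)
s(Z) = 2 - Z + 2*Z² (s(Z) = (Z² + Z²) + (2 - Z) = 2*Z² + (2 - Z) = 2 - Z + 2*Z²)
s(y(1, -1))*471 = (2 - (20 + 4*(-1)) + 2*(20 + 4*(-1))²)*471 = (2 - (20 - 4) + 2*(20 - 4)²)*471 = (2 - 1*16 + 2*16²)*471 = (2 - 16 + 2*256)*471 = (2 - 16 + 512)*471 = 498*471 = 234558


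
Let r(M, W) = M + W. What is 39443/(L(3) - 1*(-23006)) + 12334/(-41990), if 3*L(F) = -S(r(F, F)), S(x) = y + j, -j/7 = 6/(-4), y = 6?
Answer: 1372523403/965790995 ≈ 1.4211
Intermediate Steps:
j = 21/2 (j = -42/(-4) = -42*(-1)/4 = -7*(-3/2) = 21/2 ≈ 10.500)
S(x) = 33/2 (S(x) = 6 + 21/2 = 33/2)
L(F) = -11/2 (L(F) = (-1*33/2)/3 = (⅓)*(-33/2) = -11/2)
39443/(L(3) - 1*(-23006)) + 12334/(-41990) = 39443/(-11/2 - 1*(-23006)) + 12334/(-41990) = 39443/(-11/2 + 23006) + 12334*(-1/41990) = 39443/(46001/2) - 6167/20995 = 39443*(2/46001) - 6167/20995 = 78886/46001 - 6167/20995 = 1372523403/965790995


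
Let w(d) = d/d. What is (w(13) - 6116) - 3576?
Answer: -9691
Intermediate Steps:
w(d) = 1
(w(13) - 6116) - 3576 = (1 - 6116) - 3576 = -6115 - 3576 = -9691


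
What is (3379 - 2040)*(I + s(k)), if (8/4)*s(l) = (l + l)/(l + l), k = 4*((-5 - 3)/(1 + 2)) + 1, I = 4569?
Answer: 12237121/2 ≈ 6.1186e+6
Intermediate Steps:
k = -29/3 (k = 4*(-8/3) + 1 = -32/3 + 1 = -29/3 ≈ -9.6667)
s(l) = 1/2 (s(l) = ((l + l)/(l + l))/2 = ((2*l)/((2*l)))/2 = ((2*l)*(1/(2*l)))/2 = (1/2)*1 = 1/2)
(3379 - 2040)*(I + s(k)) = (3379 - 2040)*(4569 + 1/2) = 1339*(9139/2) = 12237121/2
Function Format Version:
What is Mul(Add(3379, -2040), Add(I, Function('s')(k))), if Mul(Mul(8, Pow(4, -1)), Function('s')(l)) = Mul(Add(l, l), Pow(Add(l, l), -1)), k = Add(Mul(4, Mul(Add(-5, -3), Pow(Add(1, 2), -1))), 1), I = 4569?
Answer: Rational(12237121, 2) ≈ 6.1186e+6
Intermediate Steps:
k = Rational(-29, 3) (k = Add(Mul(4, Mul(-8, Pow(3, -1))), 1) = Add(Mul(4, Mul(-8, Rational(1, 3))), 1) = Add(Mul(4, Rational(-8, 3)), 1) = Add(Rational(-32, 3), 1) = Rational(-29, 3) ≈ -9.6667)
Function('s')(l) = Rational(1, 2) (Function('s')(l) = Mul(Rational(1, 2), Mul(Add(l, l), Pow(Add(l, l), -1))) = Mul(Rational(1, 2), Mul(Mul(2, l), Pow(Mul(2, l), -1))) = Mul(Rational(1, 2), Mul(Mul(2, l), Mul(Rational(1, 2), Pow(l, -1)))) = Mul(Rational(1, 2), 1) = Rational(1, 2))
Mul(Add(3379, -2040), Add(I, Function('s')(k))) = Mul(Add(3379, -2040), Add(4569, Rational(1, 2))) = Mul(1339, Rational(9139, 2)) = Rational(12237121, 2)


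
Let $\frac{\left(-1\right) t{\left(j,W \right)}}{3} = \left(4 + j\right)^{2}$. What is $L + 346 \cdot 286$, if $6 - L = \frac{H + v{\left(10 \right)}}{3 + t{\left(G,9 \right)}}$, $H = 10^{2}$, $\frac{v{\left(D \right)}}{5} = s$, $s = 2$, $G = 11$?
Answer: $\frac{33251287}{336} \approx 98962.0$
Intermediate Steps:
$t{\left(j,W \right)} = - 3 \left(4 + j\right)^{2}$
$v{\left(D \right)} = 10$ ($v{\left(D \right)} = 5 \cdot 2 = 10$)
$H = 100$
$L = \frac{2071}{336}$ ($L = 6 - \frac{100 + 10}{3 - 3 \left(4 + 11\right)^{2}} = 6 - \frac{110}{3 - 3 \cdot 15^{2}} = 6 - \frac{110}{3 - 675} = 6 - \frac{110}{-672} = 6 - 110 \left(- \frac{1}{672}\right) = 6 - - \frac{55}{336} = 6 + \frac{55}{336} = \frac{2071}{336} \approx 6.1637$)
$L + 346 \cdot 286 = \frac{2071}{336} + 346 \cdot 286 = \frac{2071}{336} + 98956 = \frac{33251287}{336}$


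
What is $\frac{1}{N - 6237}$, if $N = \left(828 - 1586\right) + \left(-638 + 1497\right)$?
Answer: $- \frac{1}{6136} \approx -0.00016297$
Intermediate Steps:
$N = 101$ ($N = -758 + 859 = 101$)
$\frac{1}{N - 6237} = \frac{1}{101 - 6237} = \frac{1}{-6136} = - \frac{1}{6136}$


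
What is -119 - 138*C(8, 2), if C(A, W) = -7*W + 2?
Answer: 1537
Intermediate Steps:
C(A, W) = 2 - 7*W
-119 - 138*C(8, 2) = -119 - 138*(2 - 7*2) = -119 - 138*(2 - 14) = -119 - 138*(-12) = -119 + 1656 = 1537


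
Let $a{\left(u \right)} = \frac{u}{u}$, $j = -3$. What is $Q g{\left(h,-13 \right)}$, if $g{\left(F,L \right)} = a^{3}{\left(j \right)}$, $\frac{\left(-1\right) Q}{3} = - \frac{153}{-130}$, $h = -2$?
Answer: $- \frac{459}{130} \approx -3.5308$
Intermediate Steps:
$a{\left(u \right)} = 1$
$Q = - \frac{459}{130}$ ($Q = - 3 \left(- \frac{153}{-130}\right) = - 3 \left(\left(-153\right) \left(- \frac{1}{130}\right)\right) = \left(-3\right) \frac{153}{130} = - \frac{459}{130} \approx -3.5308$)
$g{\left(F,L \right)} = 1$ ($g{\left(F,L \right)} = 1^{3} = 1$)
$Q g{\left(h,-13 \right)} = \left(- \frac{459}{130}\right) 1 = - \frac{459}{130}$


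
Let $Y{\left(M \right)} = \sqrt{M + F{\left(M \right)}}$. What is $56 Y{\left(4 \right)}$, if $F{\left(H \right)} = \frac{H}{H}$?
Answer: $56 \sqrt{5} \approx 125.22$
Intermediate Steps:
$F{\left(H \right)} = 1$
$Y{\left(M \right)} = \sqrt{1 + M}$ ($Y{\left(M \right)} = \sqrt{M + 1} = \sqrt{1 + M}$)
$56 Y{\left(4 \right)} = 56 \sqrt{1 + 4} = 56 \sqrt{5}$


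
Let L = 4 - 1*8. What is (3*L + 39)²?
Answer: 729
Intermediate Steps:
L = -4 (L = 4 - 8 = -4)
(3*L + 39)² = (3*(-4) + 39)² = (-12 + 39)² = 27² = 729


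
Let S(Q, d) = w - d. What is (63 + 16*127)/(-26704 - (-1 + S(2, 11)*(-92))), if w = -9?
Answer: -2095/28543 ≈ -0.073398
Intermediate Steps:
S(Q, d) = -9 - d
(63 + 16*127)/(-26704 - (-1 + S(2, 11)*(-92))) = (63 + 16*127)/(-26704 - (-1 + (-9 - 1*11)*(-92))) = (63 + 2032)/(-26704 - (-1 + (-9 - 11)*(-92))) = 2095/(-26704 - (-1 - 20*(-92))) = 2095/(-26704 - (-1 + 1840)) = 2095/(-26704 - 1*1839) = 2095/(-26704 - 1839) = 2095/(-28543) = 2095*(-1/28543) = -2095/28543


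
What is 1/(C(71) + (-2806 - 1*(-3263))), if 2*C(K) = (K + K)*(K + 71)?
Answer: 1/10539 ≈ 9.4886e-5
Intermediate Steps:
C(K) = K*(71 + K) (C(K) = ((K + K)*(K + 71))/2 = ((2*K)*(71 + K))/2 = (2*K*(71 + K))/2 = K*(71 + K))
1/(C(71) + (-2806 - 1*(-3263))) = 1/(71*(71 + 71) + (-2806 - 1*(-3263))) = 1/(71*142 + (-2806 + 3263)) = 1/(10082 + 457) = 1/10539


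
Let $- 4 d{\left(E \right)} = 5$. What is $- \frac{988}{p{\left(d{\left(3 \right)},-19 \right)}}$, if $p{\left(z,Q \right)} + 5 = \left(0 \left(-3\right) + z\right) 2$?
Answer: $\frac{1976}{15} \approx 131.73$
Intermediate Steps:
$d{\left(E \right)} = - \frac{5}{4}$ ($d{\left(E \right)} = \left(- \frac{1}{4}\right) 5 = - \frac{5}{4}$)
$p{\left(z,Q \right)} = -5 + 2 z$ ($p{\left(z,Q \right)} = -5 + \left(0 \left(-3\right) + z\right) 2 = -5 + \left(0 + z\right) 2 = -5 + z 2 = -5 + 2 z$)
$- \frac{988}{p{\left(d{\left(3 \right)},-19 \right)}} = - \frac{988}{-5 + 2 \left(- \frac{5}{4}\right)} = - \frac{988}{-5 - \frac{5}{2}} = - \frac{988}{- \frac{15}{2}} = \left(-988\right) \left(- \frac{2}{15}\right) = \frac{1976}{15}$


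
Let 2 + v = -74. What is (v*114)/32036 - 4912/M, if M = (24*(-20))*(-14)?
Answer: -3368483/3363780 ≈ -1.0014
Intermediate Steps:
v = -76 (v = -2 - 74 = -76)
M = 6720 (M = -480*(-14) = 6720)
(v*114)/32036 - 4912/M = -76*114/32036 - 4912/6720 = -8664*1/32036 - 4912*1/6720 = -2166/8009 - 307/420 = -3368483/3363780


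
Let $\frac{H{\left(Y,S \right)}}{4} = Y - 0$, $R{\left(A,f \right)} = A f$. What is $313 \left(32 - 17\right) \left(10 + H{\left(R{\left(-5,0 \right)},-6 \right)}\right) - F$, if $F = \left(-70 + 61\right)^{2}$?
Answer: $46869$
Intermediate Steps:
$H{\left(Y,S \right)} = 4 Y$ ($H{\left(Y,S \right)} = 4 \left(Y - 0\right) = 4 \left(Y + 0\right) = 4 Y$)
$F = 81$ ($F = \left(-9\right)^{2} = 81$)
$313 \left(32 - 17\right) \left(10 + H{\left(R{\left(-5,0 \right)},-6 \right)}\right) - F = 313 \left(32 - 17\right) \left(10 + 4 \left(\left(-5\right) 0\right)\right) - 81 = 313 \cdot 15 \left(10 + 4 \cdot 0\right) - 81 = 313 \cdot 15 \left(10 + 0\right) - 81 = 313 \cdot 15 \cdot 10 - 81 = 313 \cdot 150 - 81 = 46950 - 81 = 46869$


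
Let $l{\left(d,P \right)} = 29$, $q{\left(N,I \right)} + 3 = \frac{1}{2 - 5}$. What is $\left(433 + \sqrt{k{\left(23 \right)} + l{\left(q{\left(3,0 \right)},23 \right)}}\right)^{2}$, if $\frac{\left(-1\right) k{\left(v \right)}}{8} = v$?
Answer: $\left(433 + i \sqrt{155}\right)^{2} \approx 1.8733 \cdot 10^{5} + 10782.0 i$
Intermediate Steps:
$k{\left(v \right)} = - 8 v$
$q{\left(N,I \right)} = - \frac{10}{3}$ ($q{\left(N,I \right)} = -3 + \frac{1}{2 - 5} = -3 + \frac{1}{-3} = -3 - \frac{1}{3} = - \frac{10}{3}$)
$\left(433 + \sqrt{k{\left(23 \right)} + l{\left(q{\left(3,0 \right)},23 \right)}}\right)^{2} = \left(433 + \sqrt{\left(-8\right) 23 + 29}\right)^{2} = \left(433 + \sqrt{-184 + 29}\right)^{2} = \left(433 + \sqrt{-155}\right)^{2} = \left(433 + i \sqrt{155}\right)^{2}$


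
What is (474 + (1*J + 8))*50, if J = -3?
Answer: 23950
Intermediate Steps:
(474 + (1*J + 8))*50 = (474 + (1*(-3) + 8))*50 = (474 + (-3 + 8))*50 = (474 + 5)*50 = 479*50 = 23950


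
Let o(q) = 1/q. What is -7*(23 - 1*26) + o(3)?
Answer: 64/3 ≈ 21.333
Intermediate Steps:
-7*(23 - 1*26) + o(3) = -7*(23 - 1*26) + 1/3 = -7*(23 - 26) + ⅓ = -7*(-3) + ⅓ = 21 + ⅓ = 64/3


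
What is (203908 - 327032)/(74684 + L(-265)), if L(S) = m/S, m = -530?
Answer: -61562/37343 ≈ -1.6486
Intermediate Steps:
L(S) = -530/S
(203908 - 327032)/(74684 + L(-265)) = (203908 - 327032)/(74684 - 530/(-265)) = -123124/(74684 - 530*(-1/265)) = -123124/(74684 + 2) = -123124/74686 = -123124*1/74686 = -61562/37343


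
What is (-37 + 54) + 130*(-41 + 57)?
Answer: 2097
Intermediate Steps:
(-37 + 54) + 130*(-41 + 57) = 17 + 130*16 = 17 + 2080 = 2097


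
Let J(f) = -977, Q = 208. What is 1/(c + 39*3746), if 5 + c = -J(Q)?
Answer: 1/147066 ≈ 6.7997e-6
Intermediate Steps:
c = 972 (c = -5 - 1*(-977) = -5 + 977 = 972)
1/(c + 39*3746) = 1/(972 + 39*3746) = 1/(972 + 146094) = 1/147066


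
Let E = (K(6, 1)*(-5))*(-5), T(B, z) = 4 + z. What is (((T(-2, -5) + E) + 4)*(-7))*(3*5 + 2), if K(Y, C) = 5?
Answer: -15232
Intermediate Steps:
E = 125 (E = (5*(-5))*(-5) = -25*(-5) = 125)
(((T(-2, -5) + E) + 4)*(-7))*(3*5 + 2) = ((((4 - 5) + 125) + 4)*(-7))*(3*5 + 2) = (((-1 + 125) + 4)*(-7))*(15 + 2) = ((124 + 4)*(-7))*17 = (128*(-7))*17 = -896*17 = -15232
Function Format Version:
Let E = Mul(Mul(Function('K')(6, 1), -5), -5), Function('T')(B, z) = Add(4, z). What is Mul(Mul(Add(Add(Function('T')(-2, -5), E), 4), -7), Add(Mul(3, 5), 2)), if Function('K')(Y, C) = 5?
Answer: -15232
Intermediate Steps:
E = 125 (E = Mul(Mul(5, -5), -5) = Mul(-25, -5) = 125)
Mul(Mul(Add(Add(Function('T')(-2, -5), E), 4), -7), Add(Mul(3, 5), 2)) = Mul(Mul(Add(Add(Add(4, -5), 125), 4), -7), Add(Mul(3, 5), 2)) = Mul(Mul(Add(Add(-1, 125), 4), -7), Add(15, 2)) = Mul(Mul(Add(124, 4), -7), 17) = Mul(Mul(128, -7), 17) = Mul(-896, 17) = -15232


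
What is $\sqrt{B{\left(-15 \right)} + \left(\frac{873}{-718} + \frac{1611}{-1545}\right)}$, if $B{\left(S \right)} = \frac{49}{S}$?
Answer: $\frac{i \sqrt{6799215021990}}{1109310} \approx 2.3506 i$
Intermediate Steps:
$\sqrt{B{\left(-15 \right)} + \left(\frac{873}{-718} + \frac{1611}{-1545}\right)} = \sqrt{\frac{49}{-15} + \left(\frac{873}{-718} + \frac{1611}{-1545}\right)} = \sqrt{49 \left(- \frac{1}{15}\right) + \left(873 \left(- \frac{1}{718}\right) + 1611 \left(- \frac{1}{1545}\right)\right)} = \sqrt{- \frac{49}{15} - \frac{835161}{369770}} = \sqrt{- \frac{6129229}{1109310}} = \frac{i \sqrt{6799215021990}}{1109310}$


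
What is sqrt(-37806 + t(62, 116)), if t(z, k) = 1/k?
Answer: I*sqrt(127179355)/58 ≈ 194.44*I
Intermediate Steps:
sqrt(-37806 + t(62, 116)) = sqrt(-37806 + 1/116) = sqrt(-4385495/116) = I*sqrt(127179355)/58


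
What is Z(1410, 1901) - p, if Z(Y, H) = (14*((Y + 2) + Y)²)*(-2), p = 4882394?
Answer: -227865546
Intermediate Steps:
Z(Y, H) = -28*(2 + 2*Y)² (Z(Y, H) = (14*((2 + Y) + Y)²)*(-2) = (14*(2 + 2*Y)²)*(-2) = -28*(2 + 2*Y)²)
Z(1410, 1901) - p = -112*(1 + 1410)² - 1*4882394 = -112*1411² - 4882394 = -112*1990921 - 4882394 = -222983152 - 4882394 = -227865546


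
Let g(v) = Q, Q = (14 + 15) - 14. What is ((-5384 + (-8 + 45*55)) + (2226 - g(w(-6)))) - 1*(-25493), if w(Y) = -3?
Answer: 24787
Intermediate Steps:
Q = 15 (Q = 29 - 14 = 15)
g(v) = 15
((-5384 + (-8 + 45*55)) + (2226 - g(w(-6)))) - 1*(-25493) = ((-5384 + (-8 + 45*55)) + (2226 - 1*15)) - 1*(-25493) = ((-5384 + (-8 + 2475)) + (2226 - 15)) + 25493 = ((-5384 + 2467) + 2211) + 25493 = (-2917 + 2211) + 25493 = -706 + 25493 = 24787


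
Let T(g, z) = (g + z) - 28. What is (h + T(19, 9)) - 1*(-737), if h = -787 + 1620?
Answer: 1570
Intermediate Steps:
h = 833
T(g, z) = -28 + g + z
(h + T(19, 9)) - 1*(-737) = (833 + (-28 + 19 + 9)) - 1*(-737) = (833 + 0) + 737 = 833 + 737 = 1570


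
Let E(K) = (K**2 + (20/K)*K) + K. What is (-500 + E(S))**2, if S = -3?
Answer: 224676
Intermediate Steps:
E(K) = 20 + K + K**2 (E(K) = (K**2 + 20) + K = (20 + K**2) + K = 20 + K + K**2)
(-500 + E(S))**2 = (-500 + (20 - 3 + (-3)**2))**2 = (-500 + (20 - 3 + 9))**2 = (-500 + 26)**2 = (-474)**2 = 224676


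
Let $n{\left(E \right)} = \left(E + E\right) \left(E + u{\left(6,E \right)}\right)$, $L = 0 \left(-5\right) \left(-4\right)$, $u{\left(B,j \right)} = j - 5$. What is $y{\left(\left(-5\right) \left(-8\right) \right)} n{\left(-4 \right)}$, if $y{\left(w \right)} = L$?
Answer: $0$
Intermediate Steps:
$u{\left(B,j \right)} = -5 + j$
$L = 0$ ($L = 0 \left(-4\right) = 0$)
$n{\left(E \right)} = 2 E \left(-5 + 2 E\right)$ ($n{\left(E \right)} = \left(E + E\right) \left(E + \left(-5 + E\right)\right) = 2 E \left(-5 + 2 E\right)$)
$y{\left(w \right)} = 0$
$y{\left(\left(-5\right) \left(-8\right) \right)} n{\left(-4 \right)} = 0 \cdot 2 \left(-4\right) \left(-5 + 2 \left(-4\right)\right) = 0 \cdot 2 \left(-4\right) \left(-5 - 8\right) = 0 \cdot 2 \left(-4\right) \left(-13\right) = 0 \cdot 104 = 0$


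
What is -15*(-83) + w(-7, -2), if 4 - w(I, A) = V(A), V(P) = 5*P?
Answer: 1259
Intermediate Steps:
w(I, A) = 4 - 5*A
-15*(-83) + w(-7, -2) = -15*(-83) + (4 - 5*(-2)) = 1245 + (4 + 10) = 1245 + 14 = 1259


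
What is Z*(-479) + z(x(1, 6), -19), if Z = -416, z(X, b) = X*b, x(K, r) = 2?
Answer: 199226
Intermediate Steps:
Z*(-479) + z(x(1, 6), -19) = -416*(-479) + 2*(-19) = 199264 - 38 = 199226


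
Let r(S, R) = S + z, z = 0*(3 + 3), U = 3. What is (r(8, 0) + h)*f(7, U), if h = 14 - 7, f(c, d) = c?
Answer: 105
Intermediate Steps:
h = 7
z = 0 (z = 0*6 = 0)
r(S, R) = S (r(S, R) = S + 0 = S)
(r(8, 0) + h)*f(7, U) = (8 + 7)*7 = 15*7 = 105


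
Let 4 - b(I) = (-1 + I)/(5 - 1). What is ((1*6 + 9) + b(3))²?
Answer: 1369/4 ≈ 342.25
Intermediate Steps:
b(I) = 17/4 - I/4 (b(I) = 4 - (-1 + I)/(5 - 1) = 4 - (-1 + I)/4 = 4 - (-¼ + I/4) = 4 + (¼ - I/4) = 17/4 - I/4)
((1*6 + 9) + b(3))² = ((1*6 + 9) + (17/4 - ¼*3))² = ((6 + 9) + (17/4 - ¾))² = (15 + 7/2)² = (37/2)² = 1369/4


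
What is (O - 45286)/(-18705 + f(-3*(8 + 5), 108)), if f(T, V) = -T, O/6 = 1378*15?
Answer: -39367/9333 ≈ -4.2180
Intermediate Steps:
O = 124020 (O = 6*(1378*15) = 6*20670 = 124020)
(O - 45286)/(-18705 + f(-3*(8 + 5), 108)) = (124020 - 45286)/(-18705 - (-3)*(8 + 5)) = 78734/(-18705 - (-3)*13) = 78734/(-18705 - 1*(-39)) = 78734/(-18705 + 39) = 78734/(-18666) = 78734*(-1/18666) = -39367/9333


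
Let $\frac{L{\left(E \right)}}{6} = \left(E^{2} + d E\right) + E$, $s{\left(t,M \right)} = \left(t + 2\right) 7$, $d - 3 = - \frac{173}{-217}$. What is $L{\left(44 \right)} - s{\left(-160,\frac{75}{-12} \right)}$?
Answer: $\frac{3035498}{217} \approx 13988.0$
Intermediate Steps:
$d = \frac{824}{217}$ ($d = 3 - \frac{173}{-217} = 3 - - \frac{173}{217} = 3 + \frac{173}{217} = \frac{824}{217} \approx 3.7972$)
$s{\left(t,M \right)} = 14 + 7 t$ ($s{\left(t,M \right)} = \left(2 + t\right) 7 = 14 + 7 t$)
$L{\left(E \right)} = 6 E^{2} + \frac{6246 E}{217}$ ($L{\left(E \right)} = 6 \left(\left(E^{2} + \frac{824 E}{217}\right) + E\right) = 6 \left(E^{2} + \frac{1041 E}{217}\right) = 6 E^{2} + \frac{6246 E}{217}$)
$L{\left(44 \right)} - s{\left(-160,\frac{75}{-12} \right)} = \frac{6}{217} \cdot 44 \left(1041 + 217 \cdot 44\right) - \left(14 + 7 \left(-160\right)\right) = \frac{6}{217} \cdot 44 \left(1041 + 9548\right) - \left(14 - 1120\right) = \frac{6}{217} \cdot 44 \cdot 10589 - -1106 = \frac{2795496}{217} + 1106 = \frac{3035498}{217}$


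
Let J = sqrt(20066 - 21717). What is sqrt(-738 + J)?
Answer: sqrt(-738 + I*sqrt(1651)) ≈ 0.74757 + 27.176*I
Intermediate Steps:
J = I*sqrt(1651) (J = sqrt(-1651) = I*sqrt(1651) ≈ 40.633*I)
sqrt(-738 + J) = sqrt(-738 + I*sqrt(1651))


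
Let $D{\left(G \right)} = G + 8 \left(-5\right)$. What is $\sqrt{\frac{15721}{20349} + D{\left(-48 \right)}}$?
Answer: $\frac{i \sqrt{4013254651}}{6783} \approx 9.3396 i$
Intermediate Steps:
$D{\left(G \right)} = -40 + G$ ($D{\left(G \right)} = G - 40 = -40 + G$)
$\sqrt{\frac{15721}{20349} + D{\left(-48 \right)}} = \sqrt{\frac{15721}{20349} - 88} = \sqrt{- \frac{1774991}{20349}} = \frac{i \sqrt{4013254651}}{6783}$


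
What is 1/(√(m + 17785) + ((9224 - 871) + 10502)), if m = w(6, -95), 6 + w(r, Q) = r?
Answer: 3771/71098648 - √17785/355493240 ≈ 5.2664e-5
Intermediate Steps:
w(r, Q) = -6 + r
m = 0 (m = -6 + 6 = 0)
1/(√(m + 17785) + ((9224 - 871) + 10502)) = 1/(√(0 + 17785) + ((9224 - 871) + 10502)) = 1/(√17785 + (8353 + 10502)) = 1/(√17785 + 18855) = 1/(18855 + √17785)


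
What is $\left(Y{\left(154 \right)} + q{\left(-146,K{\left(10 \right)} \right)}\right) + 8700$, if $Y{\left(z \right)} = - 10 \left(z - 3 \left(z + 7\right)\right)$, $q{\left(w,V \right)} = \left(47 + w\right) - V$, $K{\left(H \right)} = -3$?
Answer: $11894$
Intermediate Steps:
$q{\left(w,V \right)} = 47 + w - V$
$Y{\left(z \right)} = 210 + 20 z$ ($Y{\left(z \right)} = - 10 \left(z - 3 \left(7 + z\right)\right) = - 10 \left(z - \left(21 + 3 z\right)\right) = - 10 \left(-21 - 2 z\right) = 210 + 20 z$)
$\left(Y{\left(154 \right)} + q{\left(-146,K{\left(10 \right)} \right)}\right) + 8700 = \left(\left(210 + 20 \cdot 154\right) - 96\right) + 8700 = \left(\left(210 + 3080\right) + \left(47 - 146 + 3\right)\right) + 8700 = \left(3290 - 96\right) + 8700 = 3194 + 8700 = 11894$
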